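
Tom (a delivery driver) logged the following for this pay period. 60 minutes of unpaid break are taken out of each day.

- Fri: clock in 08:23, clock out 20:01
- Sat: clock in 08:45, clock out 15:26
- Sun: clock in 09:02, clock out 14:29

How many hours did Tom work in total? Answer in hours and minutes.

20 h 46 min

Fri: 08:23–20:01 = 11 h 38 min; less 60 min break → 10 h 38 min
Sat: 08:45–15:26 = 6 h 41 min; less 60 min break → 5 h 41 min
Sun: 09:02–14:29 = 5 h 27 min; less 60 min break → 4 h 27 min
Total: 10 h 38 min + 5 h 41 min + 4 h 27 min = 20 h 46 min.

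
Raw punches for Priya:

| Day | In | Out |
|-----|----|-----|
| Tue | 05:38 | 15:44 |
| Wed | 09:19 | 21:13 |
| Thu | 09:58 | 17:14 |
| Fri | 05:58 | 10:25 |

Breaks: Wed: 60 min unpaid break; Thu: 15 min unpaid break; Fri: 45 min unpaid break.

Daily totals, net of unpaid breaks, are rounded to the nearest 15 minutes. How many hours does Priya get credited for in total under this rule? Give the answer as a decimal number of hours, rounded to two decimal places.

31.75 hours

Tue: 05:38–15:44 = 10 h 6 min → rounds to 10 h 0 min
Wed: 09:19–21:13 = 11 h 54 min − 60 min = 10 h 54 min → rounds to 11 h 0 min
Thu: 09:58–17:14 = 7 h 16 min − 15 min = 7 h 1 min → rounds to 7 h 0 min
Fri: 05:58–10:25 = 4 h 27 min − 45 min = 3 h 42 min → rounds to 3 h 45 min
Total credited: 31 h 45 min.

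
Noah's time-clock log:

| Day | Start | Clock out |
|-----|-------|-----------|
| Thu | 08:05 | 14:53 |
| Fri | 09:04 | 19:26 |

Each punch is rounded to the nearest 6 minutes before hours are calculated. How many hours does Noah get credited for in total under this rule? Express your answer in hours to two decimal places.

Thu: in 08:05→08:06, out 14:53→14:54; 6 h 48 min
Fri: in 09:04→09:06, out 19:26→19:24; 10 h 18 min
Total credited: 17 h 6 min.

17.10 hours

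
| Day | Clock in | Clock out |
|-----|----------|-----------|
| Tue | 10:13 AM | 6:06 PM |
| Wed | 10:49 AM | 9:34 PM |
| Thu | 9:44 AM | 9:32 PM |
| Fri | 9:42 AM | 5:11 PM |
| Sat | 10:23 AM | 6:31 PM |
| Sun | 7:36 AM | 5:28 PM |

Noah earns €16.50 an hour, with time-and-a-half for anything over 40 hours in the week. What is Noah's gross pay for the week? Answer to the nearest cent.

Tue: 10:13 AM–6:06 PM = 7 h 53 min
Wed: 10:49 AM–9:34 PM = 10 h 45 min
Thu: 9:44 AM–9:32 PM = 11 h 48 min
Fri: 9:42 AM–5:11 PM = 7 h 29 min
Sat: 10:23 AM–6:31 PM = 8 h 8 min
Sun: 7:36 AM–5:28 PM = 9 h 52 min
Total worked: 55 h 55 min = 3355 min.
Regular 40 h 0 min = 2400 min at €16.50/h; overtime 15 h 55 min = 955 min at €24.75/h.
Pay = (2400 × €16.50 + 955 × €24.75) ÷ 60 = €1053.94.

€1053.94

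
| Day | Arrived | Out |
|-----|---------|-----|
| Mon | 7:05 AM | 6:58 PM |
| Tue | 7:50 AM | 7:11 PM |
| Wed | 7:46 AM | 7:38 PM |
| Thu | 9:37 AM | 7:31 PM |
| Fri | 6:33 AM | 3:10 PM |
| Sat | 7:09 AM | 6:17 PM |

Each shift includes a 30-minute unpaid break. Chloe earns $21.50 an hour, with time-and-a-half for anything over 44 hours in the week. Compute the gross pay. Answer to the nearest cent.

$1518.44

Mon: 7:05 AM–6:58 PM = 11 h 53 min; less 30 min break → 11 h 23 min
Tue: 7:50 AM–7:11 PM = 11 h 21 min; less 30 min break → 10 h 51 min
Wed: 7:46 AM–7:38 PM = 11 h 52 min; less 30 min break → 11 h 22 min
Thu: 9:37 AM–7:31 PM = 9 h 54 min; less 30 min break → 9 h 24 min
Fri: 6:33 AM–3:10 PM = 8 h 37 min; less 30 min break → 8 h 7 min
Sat: 7:09 AM–6:17 PM = 11 h 8 min; less 30 min break → 10 h 38 min
Total worked: 61 h 45 min = 3705 min.
Regular 44 h 0 min = 2640 min at $21.50/h; overtime 17 h 45 min = 1065 min at $32.25/h.
Pay = (2640 × $21.50 + 1065 × $32.25) ÷ 60 = $1518.44.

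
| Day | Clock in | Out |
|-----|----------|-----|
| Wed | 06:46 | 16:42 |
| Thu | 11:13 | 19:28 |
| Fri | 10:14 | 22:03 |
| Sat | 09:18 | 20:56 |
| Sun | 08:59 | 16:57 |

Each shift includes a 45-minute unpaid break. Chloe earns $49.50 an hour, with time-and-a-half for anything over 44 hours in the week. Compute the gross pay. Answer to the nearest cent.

$2315.36

Wed: 06:46–16:42 = 9 h 56 min; less 45 min break → 9 h 11 min
Thu: 11:13–19:28 = 8 h 15 min; less 45 min break → 7 h 30 min
Fri: 10:14–22:03 = 11 h 49 min; less 45 min break → 11 h 4 min
Sat: 09:18–20:56 = 11 h 38 min; less 45 min break → 10 h 53 min
Sun: 08:59–16:57 = 7 h 58 min; less 45 min break → 7 h 13 min
Total worked: 45 h 51 min = 2751 min.
Regular 44 h 0 min = 2640 min at $49.50/h; overtime 1 h 51 min = 111 min at $74.25/h.
Pay = (2640 × $49.50 + 111 × $74.25) ÷ 60 = $2315.36.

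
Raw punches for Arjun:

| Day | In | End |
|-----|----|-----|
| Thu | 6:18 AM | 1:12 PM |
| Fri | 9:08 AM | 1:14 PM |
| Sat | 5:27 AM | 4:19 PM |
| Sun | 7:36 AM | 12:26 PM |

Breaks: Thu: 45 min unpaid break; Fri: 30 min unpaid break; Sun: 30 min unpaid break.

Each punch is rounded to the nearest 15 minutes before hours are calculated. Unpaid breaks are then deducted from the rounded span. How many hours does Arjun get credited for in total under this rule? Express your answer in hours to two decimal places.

Thu: in 6:18 AM→6:15 AM, out 1:12 PM→1:15 PM; 7 h 0 min − 45 min = 6 h 15 min
Fri: in 9:08 AM→9:15 AM, out 1:14 PM→1:15 PM; 4 h 0 min − 30 min = 3 h 30 min
Sat: in 5:27 AM→5:30 AM, out 4:19 PM→4:15 PM; 10 h 45 min
Sun: in 7:36 AM→7:30 AM, out 12:26 PM→12:30 PM; 5 h 0 min − 30 min = 4 h 30 min
Total credited: 25 h 0 min.

25.00 hours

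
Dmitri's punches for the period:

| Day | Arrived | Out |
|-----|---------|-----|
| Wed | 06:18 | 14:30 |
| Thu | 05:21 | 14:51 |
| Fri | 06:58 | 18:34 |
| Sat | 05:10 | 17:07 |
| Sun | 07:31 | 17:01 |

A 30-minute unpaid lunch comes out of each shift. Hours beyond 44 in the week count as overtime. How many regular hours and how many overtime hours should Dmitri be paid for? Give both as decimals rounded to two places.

Wed: 06:18–14:30 = 8 h 12 min; less 30 min break → 7 h 42 min
Thu: 05:21–14:51 = 9 h 30 min; less 30 min break → 9 h 0 min
Fri: 06:58–18:34 = 11 h 36 min; less 30 min break → 11 h 6 min
Sat: 05:10–17:07 = 11 h 57 min; less 30 min break → 11 h 27 min
Sun: 07:31–17:01 = 9 h 30 min; less 30 min break → 9 h 0 min
Total worked: 48 h 15 min = 48.25 h.
Threshold 44 h → overtime 4 h 15 min, regular 44 h 0 min.

Regular 44.00 hours, overtime 4.25 hours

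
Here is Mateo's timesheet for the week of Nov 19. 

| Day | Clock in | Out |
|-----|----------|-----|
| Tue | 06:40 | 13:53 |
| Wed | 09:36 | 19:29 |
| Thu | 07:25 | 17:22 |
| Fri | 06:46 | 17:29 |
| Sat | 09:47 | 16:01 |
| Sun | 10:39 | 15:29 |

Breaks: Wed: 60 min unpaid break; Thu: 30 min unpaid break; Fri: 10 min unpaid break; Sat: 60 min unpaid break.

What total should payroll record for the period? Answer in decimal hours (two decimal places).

Tue: 06:40–13:53 = 7 h 13 min
Wed: 09:36–19:29 = 9 h 53 min; less 60 min break → 8 h 53 min
Thu: 07:25–17:22 = 9 h 57 min; less 30 min break → 9 h 27 min
Fri: 06:46–17:29 = 10 h 43 min; less 10 min break → 10 h 33 min
Sat: 09:47–16:01 = 6 h 14 min; less 60 min break → 5 h 14 min
Sun: 10:39–15:29 = 4 h 50 min
Total: 7 h 13 min + 8 h 53 min + 9 h 27 min + 10 h 33 min + 5 h 14 min + 4 h 50 min = 46 h 10 min.

46.17 hours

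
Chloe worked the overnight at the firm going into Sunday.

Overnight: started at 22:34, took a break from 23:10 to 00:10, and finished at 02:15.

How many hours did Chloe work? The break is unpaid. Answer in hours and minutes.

Overnight: 22:34 → midnight = 1 h 26 min; midnight → 02:15 = 2 h 15 min; span 3 h 41 min; less 60 min break → 2 h 41 min

2 h 41 min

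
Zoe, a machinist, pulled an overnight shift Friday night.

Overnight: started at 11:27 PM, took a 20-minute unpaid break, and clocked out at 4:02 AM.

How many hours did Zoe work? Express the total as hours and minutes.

4 h 15 min

Overnight: 11:27 PM → midnight = 0 h 33 min; midnight → 4:02 AM = 4 h 2 min; span 4 h 35 min; less 20 min break → 4 h 15 min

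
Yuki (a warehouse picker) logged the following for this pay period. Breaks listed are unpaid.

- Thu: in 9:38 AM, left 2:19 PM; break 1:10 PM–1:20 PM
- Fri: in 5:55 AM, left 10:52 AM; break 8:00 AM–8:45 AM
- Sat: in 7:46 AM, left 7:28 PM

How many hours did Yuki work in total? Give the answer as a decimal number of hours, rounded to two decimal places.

Thu: 9:38 AM–2:19 PM = 4 h 41 min; less 10 min break → 4 h 31 min
Fri: 5:55 AM–10:52 AM = 4 h 57 min; less 45 min break → 4 h 12 min
Sat: 7:46 AM–7:28 PM = 11 h 42 min
Total: 4 h 31 min + 4 h 12 min + 11 h 42 min = 20 h 25 min.

20.42 hours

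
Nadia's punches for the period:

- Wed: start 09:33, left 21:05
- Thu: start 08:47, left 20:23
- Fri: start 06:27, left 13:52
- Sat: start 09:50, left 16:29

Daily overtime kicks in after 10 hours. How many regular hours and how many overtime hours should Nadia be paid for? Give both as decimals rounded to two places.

Wed: 09:33–21:05 = 11 h 32 min
Thu: 08:47–20:23 = 11 h 36 min
Fri: 06:27–13:52 = 7 h 25 min
Sat: 09:50–16:29 = 6 h 39 min
Wed reg 10 h 0 min / OT 1 h 32 min; Thu reg 10 h 0 min / OT 1 h 36 min; Fri reg 7 h 25 min / OT 0 h 0 min; Sat reg 6 h 39 min / OT 0 h 0 min.
Totals: regular 34 h 4 min, overtime 3 h 8 min.

Regular 34.07 hours, overtime 3.13 hours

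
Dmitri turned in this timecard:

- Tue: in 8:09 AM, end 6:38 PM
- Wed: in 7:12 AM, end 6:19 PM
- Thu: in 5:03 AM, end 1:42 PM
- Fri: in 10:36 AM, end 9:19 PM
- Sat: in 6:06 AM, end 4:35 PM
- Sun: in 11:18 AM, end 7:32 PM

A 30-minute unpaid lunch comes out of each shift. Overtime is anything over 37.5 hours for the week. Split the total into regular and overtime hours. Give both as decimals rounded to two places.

Tue: 8:09 AM–6:38 PM = 10 h 29 min; less 30 min break → 9 h 59 min
Wed: 7:12 AM–6:19 PM = 11 h 7 min; less 30 min break → 10 h 37 min
Thu: 5:03 AM–1:42 PM = 8 h 39 min; less 30 min break → 8 h 9 min
Fri: 10:36 AM–9:19 PM = 10 h 43 min; less 30 min break → 10 h 13 min
Sat: 6:06 AM–4:35 PM = 10 h 29 min; less 30 min break → 9 h 59 min
Sun: 11:18 AM–7:32 PM = 8 h 14 min; less 30 min break → 7 h 44 min
Total worked: 56 h 41 min = 56.68 h.
Threshold 37.5 h → overtime 19 h 11 min, regular 37 h 30 min.

Regular 37.50 hours, overtime 19.18 hours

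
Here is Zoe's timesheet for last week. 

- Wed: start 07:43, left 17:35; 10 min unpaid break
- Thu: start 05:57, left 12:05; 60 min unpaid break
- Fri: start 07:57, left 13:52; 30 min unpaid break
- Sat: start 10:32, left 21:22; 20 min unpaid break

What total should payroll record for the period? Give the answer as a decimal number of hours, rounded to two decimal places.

Wed: 07:43–17:35 = 9 h 52 min; less 10 min break → 9 h 42 min
Thu: 05:57–12:05 = 6 h 8 min; less 60 min break → 5 h 8 min
Fri: 07:57–13:52 = 5 h 55 min; less 30 min break → 5 h 25 min
Sat: 10:32–21:22 = 10 h 50 min; less 20 min break → 10 h 30 min
Total: 9 h 42 min + 5 h 8 min + 5 h 25 min + 10 h 30 min = 30 h 45 min.

30.75 hours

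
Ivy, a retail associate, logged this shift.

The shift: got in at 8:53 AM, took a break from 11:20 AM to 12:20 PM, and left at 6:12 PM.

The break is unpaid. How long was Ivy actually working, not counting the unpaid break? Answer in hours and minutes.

8 h 19 min

The shift: 8:53 AM–6:12 PM = 9 h 19 min; less 60 min break → 8 h 19 min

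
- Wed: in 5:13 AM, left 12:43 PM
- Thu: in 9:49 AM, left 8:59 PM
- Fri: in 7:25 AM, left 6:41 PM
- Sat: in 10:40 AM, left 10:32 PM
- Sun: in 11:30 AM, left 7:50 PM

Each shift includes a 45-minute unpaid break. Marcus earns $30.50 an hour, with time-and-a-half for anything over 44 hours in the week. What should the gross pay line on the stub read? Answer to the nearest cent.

Wed: 5:13 AM–12:43 PM = 7 h 30 min; less 45 min break → 6 h 45 min
Thu: 9:49 AM–8:59 PM = 11 h 10 min; less 45 min break → 10 h 25 min
Fri: 7:25 AM–6:41 PM = 11 h 16 min; less 45 min break → 10 h 31 min
Sat: 10:40 AM–10:32 PM = 11 h 52 min; less 45 min break → 11 h 7 min
Sun: 11:30 AM–7:50 PM = 8 h 20 min; less 45 min break → 7 h 35 min
Total worked: 46 h 23 min = 2783 min.
Regular 44 h 0 min = 2640 min at $30.50/h; overtime 2 h 23 min = 143 min at $45.75/h.
Pay = (2640 × $30.50 + 143 × $45.75) ÷ 60 = $1451.04.

$1451.04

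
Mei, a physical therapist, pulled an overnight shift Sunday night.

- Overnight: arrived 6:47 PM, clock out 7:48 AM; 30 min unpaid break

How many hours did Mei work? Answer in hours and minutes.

12 h 31 min

Overnight: 6:47 PM → midnight = 5 h 13 min; midnight → 7:48 AM = 7 h 48 min; span 13 h 1 min; less 30 min break → 12 h 31 min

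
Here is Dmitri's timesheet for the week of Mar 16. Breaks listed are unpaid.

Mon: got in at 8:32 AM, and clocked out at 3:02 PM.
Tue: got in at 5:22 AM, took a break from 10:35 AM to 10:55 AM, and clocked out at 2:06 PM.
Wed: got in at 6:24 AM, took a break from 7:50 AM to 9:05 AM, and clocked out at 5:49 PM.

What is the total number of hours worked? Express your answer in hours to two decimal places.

25.07 hours

Mon: 8:32 AM–3:02 PM = 6 h 30 min
Tue: 5:22 AM–2:06 PM = 8 h 44 min; less 20 min break → 8 h 24 min
Wed: 6:24 AM–5:49 PM = 11 h 25 min; less 75 min break → 10 h 10 min
Total: 6 h 30 min + 8 h 24 min + 10 h 10 min = 25 h 4 min.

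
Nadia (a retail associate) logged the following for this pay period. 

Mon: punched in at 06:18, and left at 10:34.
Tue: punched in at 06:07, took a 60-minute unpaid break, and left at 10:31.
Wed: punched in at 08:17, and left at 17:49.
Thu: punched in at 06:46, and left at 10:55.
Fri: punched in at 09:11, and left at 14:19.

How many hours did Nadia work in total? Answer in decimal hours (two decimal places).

Mon: 06:18–10:34 = 4 h 16 min
Tue: 06:07–10:31 = 4 h 24 min; less 60 min break → 3 h 24 min
Wed: 08:17–17:49 = 9 h 32 min
Thu: 06:46–10:55 = 4 h 9 min
Fri: 09:11–14:19 = 5 h 8 min
Total: 4 h 16 min + 3 h 24 min + 9 h 32 min + 4 h 9 min + 5 h 8 min = 26 h 29 min.

26.48 hours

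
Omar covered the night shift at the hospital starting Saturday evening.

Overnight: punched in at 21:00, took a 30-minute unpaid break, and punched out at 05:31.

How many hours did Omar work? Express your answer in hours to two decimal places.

8.02 hours

Overnight: 21:00 → midnight = 3 h 0 min; midnight → 05:31 = 5 h 31 min; span 8 h 31 min; less 30 min break → 8 h 1 min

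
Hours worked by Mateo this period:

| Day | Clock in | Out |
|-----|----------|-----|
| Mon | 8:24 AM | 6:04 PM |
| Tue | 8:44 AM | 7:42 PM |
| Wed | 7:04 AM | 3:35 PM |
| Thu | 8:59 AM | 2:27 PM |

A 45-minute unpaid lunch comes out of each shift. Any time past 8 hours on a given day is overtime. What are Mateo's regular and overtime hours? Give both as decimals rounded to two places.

Mon: 8:24 AM–6:04 PM = 9 h 40 min; less 45 min break → 8 h 55 min
Tue: 8:44 AM–7:42 PM = 10 h 58 min; less 45 min break → 10 h 13 min
Wed: 7:04 AM–3:35 PM = 8 h 31 min; less 45 min break → 7 h 46 min
Thu: 8:59 AM–2:27 PM = 5 h 28 min; less 45 min break → 4 h 43 min
Mon reg 8 h 0 min / OT 0 h 55 min; Tue reg 8 h 0 min / OT 2 h 13 min; Wed reg 7 h 46 min / OT 0 h 0 min; Thu reg 4 h 43 min / OT 0 h 0 min.
Totals: regular 28 h 29 min, overtime 3 h 8 min.

Regular 28.48 hours, overtime 3.13 hours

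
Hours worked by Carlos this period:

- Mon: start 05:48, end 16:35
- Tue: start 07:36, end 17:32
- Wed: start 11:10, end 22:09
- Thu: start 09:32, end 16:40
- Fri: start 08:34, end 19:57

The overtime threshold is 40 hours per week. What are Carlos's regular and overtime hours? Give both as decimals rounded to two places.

Mon: 05:48–16:35 = 10 h 47 min
Tue: 07:36–17:32 = 9 h 56 min
Wed: 11:10–22:09 = 10 h 59 min
Thu: 09:32–16:40 = 7 h 8 min
Fri: 08:34–19:57 = 11 h 23 min
Total worked: 50 h 13 min = 50.22 h.
Threshold 40 h → overtime 10 h 13 min, regular 40 h 0 min.

Regular 40.00 hours, overtime 10.22 hours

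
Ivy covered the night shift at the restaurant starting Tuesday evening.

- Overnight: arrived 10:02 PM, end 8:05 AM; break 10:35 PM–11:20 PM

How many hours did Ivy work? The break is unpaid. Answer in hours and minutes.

9 h 18 min

Overnight: 10:02 PM → midnight = 1 h 58 min; midnight → 8:05 AM = 8 h 5 min; span 10 h 3 min; less 45 min break → 9 h 18 min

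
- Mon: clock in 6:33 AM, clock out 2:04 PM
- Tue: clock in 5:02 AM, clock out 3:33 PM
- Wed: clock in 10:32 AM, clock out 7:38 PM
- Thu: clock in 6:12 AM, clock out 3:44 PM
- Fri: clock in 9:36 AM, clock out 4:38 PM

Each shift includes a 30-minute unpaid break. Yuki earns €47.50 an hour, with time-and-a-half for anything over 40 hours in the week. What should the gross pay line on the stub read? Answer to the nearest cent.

€1985.50

Mon: 6:33 AM–2:04 PM = 7 h 31 min; less 30 min break → 7 h 1 min
Tue: 5:02 AM–3:33 PM = 10 h 31 min; less 30 min break → 10 h 1 min
Wed: 10:32 AM–7:38 PM = 9 h 6 min; less 30 min break → 8 h 36 min
Thu: 6:12 AM–3:44 PM = 9 h 32 min; less 30 min break → 9 h 2 min
Fri: 9:36 AM–4:38 PM = 7 h 2 min; less 30 min break → 6 h 32 min
Total worked: 41 h 12 min = 2472 min.
Regular 40 h 0 min = 2400 min at €47.50/h; overtime 1 h 12 min = 72 min at €71.25/h.
Pay = (2400 × €47.50 + 72 × €71.25) ÷ 60 = €1985.50.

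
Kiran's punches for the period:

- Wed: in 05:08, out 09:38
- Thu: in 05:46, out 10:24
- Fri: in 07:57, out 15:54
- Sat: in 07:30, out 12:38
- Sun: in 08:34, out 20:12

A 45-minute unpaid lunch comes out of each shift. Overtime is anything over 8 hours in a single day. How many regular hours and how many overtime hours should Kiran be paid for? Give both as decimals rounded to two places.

Wed: 05:08–09:38 = 4 h 30 min; less 45 min break → 3 h 45 min
Thu: 05:46–10:24 = 4 h 38 min; less 45 min break → 3 h 53 min
Fri: 07:57–15:54 = 7 h 57 min; less 45 min break → 7 h 12 min
Sat: 07:30–12:38 = 5 h 8 min; less 45 min break → 4 h 23 min
Sun: 08:34–20:12 = 11 h 38 min; less 45 min break → 10 h 53 min
Wed reg 3 h 45 min / OT 0 h 0 min; Thu reg 3 h 53 min / OT 0 h 0 min; Fri reg 7 h 12 min / OT 0 h 0 min; Sat reg 4 h 23 min / OT 0 h 0 min; Sun reg 8 h 0 min / OT 2 h 53 min.
Totals: regular 27 h 13 min, overtime 2 h 53 min.

Regular 27.22 hours, overtime 2.88 hours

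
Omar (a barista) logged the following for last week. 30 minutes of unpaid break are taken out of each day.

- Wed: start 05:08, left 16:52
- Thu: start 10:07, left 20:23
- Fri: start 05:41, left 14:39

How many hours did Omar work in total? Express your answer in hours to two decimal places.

Wed: 05:08–16:52 = 11 h 44 min; less 30 min break → 11 h 14 min
Thu: 10:07–20:23 = 10 h 16 min; less 30 min break → 9 h 46 min
Fri: 05:41–14:39 = 8 h 58 min; less 30 min break → 8 h 28 min
Total: 11 h 14 min + 9 h 46 min + 8 h 28 min = 29 h 28 min.

29.47 hours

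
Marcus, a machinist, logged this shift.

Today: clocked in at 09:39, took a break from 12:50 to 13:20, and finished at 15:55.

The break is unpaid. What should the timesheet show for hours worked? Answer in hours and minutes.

Today: 09:39–15:55 = 6 h 16 min; less 30 min break → 5 h 46 min

5 h 46 min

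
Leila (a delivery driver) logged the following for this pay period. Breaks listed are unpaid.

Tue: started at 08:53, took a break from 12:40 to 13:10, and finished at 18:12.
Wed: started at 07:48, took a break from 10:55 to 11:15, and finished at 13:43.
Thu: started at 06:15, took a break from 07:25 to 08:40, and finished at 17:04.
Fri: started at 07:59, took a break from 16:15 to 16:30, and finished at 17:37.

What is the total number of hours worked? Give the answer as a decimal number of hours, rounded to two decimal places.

Tue: 08:53–18:12 = 9 h 19 min; less 30 min break → 8 h 49 min
Wed: 07:48–13:43 = 5 h 55 min; less 20 min break → 5 h 35 min
Thu: 06:15–17:04 = 10 h 49 min; less 75 min break → 9 h 34 min
Fri: 07:59–17:37 = 9 h 38 min; less 15 min break → 9 h 23 min
Total: 8 h 49 min + 5 h 35 min + 9 h 34 min + 9 h 23 min = 33 h 21 min.

33.35 hours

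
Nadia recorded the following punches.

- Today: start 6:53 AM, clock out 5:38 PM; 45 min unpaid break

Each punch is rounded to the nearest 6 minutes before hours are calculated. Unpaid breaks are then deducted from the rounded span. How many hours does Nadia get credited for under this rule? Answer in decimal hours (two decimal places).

Today: in 6:53 AM→6:54 AM, out 5:38 PM→5:36 PM; 10 h 42 min − 45 min = 9 h 57 min

9.95 hours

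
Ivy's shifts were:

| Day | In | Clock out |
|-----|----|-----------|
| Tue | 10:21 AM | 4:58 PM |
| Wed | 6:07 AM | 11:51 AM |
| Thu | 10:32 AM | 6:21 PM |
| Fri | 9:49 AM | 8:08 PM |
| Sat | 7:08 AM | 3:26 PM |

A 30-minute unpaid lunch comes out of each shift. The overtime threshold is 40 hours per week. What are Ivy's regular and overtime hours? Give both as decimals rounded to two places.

Tue: 10:21 AM–4:58 PM = 6 h 37 min; less 30 min break → 6 h 7 min
Wed: 6:07 AM–11:51 AM = 5 h 44 min; less 30 min break → 5 h 14 min
Thu: 10:32 AM–6:21 PM = 7 h 49 min; less 30 min break → 7 h 19 min
Fri: 9:49 AM–8:08 PM = 10 h 19 min; less 30 min break → 9 h 49 min
Sat: 7:08 AM–3:26 PM = 8 h 18 min; less 30 min break → 7 h 48 min
Total worked: 36 h 17 min = 36.28 h.
Threshold 40 h → overtime 0 h 0 min, regular 36 h 17 min.

Regular 36.28 hours, overtime 0.00 hours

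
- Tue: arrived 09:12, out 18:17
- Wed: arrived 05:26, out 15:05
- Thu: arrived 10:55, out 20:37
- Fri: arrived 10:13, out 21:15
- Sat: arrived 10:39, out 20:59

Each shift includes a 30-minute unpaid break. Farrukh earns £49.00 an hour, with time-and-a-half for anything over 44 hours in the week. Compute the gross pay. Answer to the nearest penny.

£2398.55

Tue: 09:12–18:17 = 9 h 5 min; less 30 min break → 8 h 35 min
Wed: 05:26–15:05 = 9 h 39 min; less 30 min break → 9 h 9 min
Thu: 10:55–20:37 = 9 h 42 min; less 30 min break → 9 h 12 min
Fri: 10:13–21:15 = 11 h 2 min; less 30 min break → 10 h 32 min
Sat: 10:39–20:59 = 10 h 20 min; less 30 min break → 9 h 50 min
Total worked: 47 h 18 min = 2838 min.
Regular 44 h 0 min = 2640 min at £49.00/h; overtime 3 h 18 min = 198 min at £73.50/h.
Pay = (2640 × £49.00 + 198 × £73.50) ÷ 60 = £2398.55.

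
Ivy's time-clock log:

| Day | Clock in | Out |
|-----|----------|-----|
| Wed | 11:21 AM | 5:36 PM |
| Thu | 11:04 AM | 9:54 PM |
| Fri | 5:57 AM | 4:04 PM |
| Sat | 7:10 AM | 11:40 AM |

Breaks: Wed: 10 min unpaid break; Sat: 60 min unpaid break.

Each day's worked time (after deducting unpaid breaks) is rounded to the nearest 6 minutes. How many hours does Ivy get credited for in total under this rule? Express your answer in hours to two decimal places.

30.50 hours

Wed: 11:21 AM–5:36 PM = 6 h 15 min − 10 min = 6 h 5 min → rounds to 6 h 6 min
Thu: 11:04 AM–9:54 PM = 10 h 50 min → rounds to 10 h 48 min
Fri: 5:57 AM–4:04 PM = 10 h 7 min → rounds to 10 h 6 min
Sat: 7:10 AM–11:40 AM = 4 h 30 min − 60 min = 3 h 30 min → rounds to 3 h 30 min
Total credited: 30 h 30 min.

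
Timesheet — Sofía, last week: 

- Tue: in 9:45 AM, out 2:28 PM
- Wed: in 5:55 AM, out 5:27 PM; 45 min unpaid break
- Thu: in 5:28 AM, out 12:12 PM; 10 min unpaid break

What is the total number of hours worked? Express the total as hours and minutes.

Tue: 9:45 AM–2:28 PM = 4 h 43 min
Wed: 5:55 AM–5:27 PM = 11 h 32 min; less 45 min break → 10 h 47 min
Thu: 5:28 AM–12:12 PM = 6 h 44 min; less 10 min break → 6 h 34 min
Total: 4 h 43 min + 10 h 47 min + 6 h 34 min = 22 h 4 min.

22 h 4 min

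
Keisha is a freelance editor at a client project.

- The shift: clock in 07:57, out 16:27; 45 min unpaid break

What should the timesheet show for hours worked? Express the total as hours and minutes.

7 h 45 min

The shift: 07:57–16:27 = 8 h 30 min; less 45 min break → 7 h 45 min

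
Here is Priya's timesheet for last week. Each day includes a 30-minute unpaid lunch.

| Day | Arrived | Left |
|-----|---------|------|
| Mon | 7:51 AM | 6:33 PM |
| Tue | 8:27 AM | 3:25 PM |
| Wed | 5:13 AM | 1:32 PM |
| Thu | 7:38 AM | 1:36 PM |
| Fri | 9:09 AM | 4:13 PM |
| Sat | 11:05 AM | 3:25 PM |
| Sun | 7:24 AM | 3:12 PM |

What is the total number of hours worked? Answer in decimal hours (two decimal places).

Mon: 7:51 AM–6:33 PM = 10 h 42 min; less 30 min break → 10 h 12 min
Tue: 8:27 AM–3:25 PM = 6 h 58 min; less 30 min break → 6 h 28 min
Wed: 5:13 AM–1:32 PM = 8 h 19 min; less 30 min break → 7 h 49 min
Thu: 7:38 AM–1:36 PM = 5 h 58 min; less 30 min break → 5 h 28 min
Fri: 9:09 AM–4:13 PM = 7 h 4 min; less 30 min break → 6 h 34 min
Sat: 11:05 AM–3:25 PM = 4 h 20 min; less 30 min break → 3 h 50 min
Sun: 7:24 AM–3:12 PM = 7 h 48 min; less 30 min break → 7 h 18 min
Total: 10 h 12 min + 6 h 28 min + 7 h 49 min + 5 h 28 min + 6 h 34 min + 3 h 50 min + 7 h 18 min = 47 h 39 min.

47.65 hours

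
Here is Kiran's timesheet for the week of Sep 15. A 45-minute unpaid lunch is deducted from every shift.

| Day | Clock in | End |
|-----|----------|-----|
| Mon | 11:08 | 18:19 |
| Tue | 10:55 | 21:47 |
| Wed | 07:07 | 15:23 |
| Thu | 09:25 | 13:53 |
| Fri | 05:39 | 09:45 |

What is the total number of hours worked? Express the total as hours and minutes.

31 h 8 min

Mon: 11:08–18:19 = 7 h 11 min; less 45 min break → 6 h 26 min
Tue: 10:55–21:47 = 10 h 52 min; less 45 min break → 10 h 7 min
Wed: 07:07–15:23 = 8 h 16 min; less 45 min break → 7 h 31 min
Thu: 09:25–13:53 = 4 h 28 min; less 45 min break → 3 h 43 min
Fri: 05:39–09:45 = 4 h 6 min; less 45 min break → 3 h 21 min
Total: 6 h 26 min + 10 h 7 min + 7 h 31 min + 3 h 43 min + 3 h 21 min = 31 h 8 min.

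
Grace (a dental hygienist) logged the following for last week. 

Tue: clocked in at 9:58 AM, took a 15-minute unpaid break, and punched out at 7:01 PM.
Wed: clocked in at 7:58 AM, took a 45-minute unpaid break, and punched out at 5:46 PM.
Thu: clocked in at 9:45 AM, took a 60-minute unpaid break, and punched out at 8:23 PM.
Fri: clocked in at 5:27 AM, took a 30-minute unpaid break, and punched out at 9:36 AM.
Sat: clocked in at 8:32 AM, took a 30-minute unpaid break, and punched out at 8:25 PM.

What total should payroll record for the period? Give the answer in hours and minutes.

Tue: 9:58 AM–7:01 PM = 9 h 3 min; less 15 min break → 8 h 48 min
Wed: 7:58 AM–5:46 PM = 9 h 48 min; less 45 min break → 9 h 3 min
Thu: 9:45 AM–8:23 PM = 10 h 38 min; less 60 min break → 9 h 38 min
Fri: 5:27 AM–9:36 AM = 4 h 9 min; less 30 min break → 3 h 39 min
Sat: 8:32 AM–8:25 PM = 11 h 53 min; less 30 min break → 11 h 23 min
Total: 8 h 48 min + 9 h 3 min + 9 h 38 min + 3 h 39 min + 11 h 23 min = 42 h 31 min.

42 h 31 min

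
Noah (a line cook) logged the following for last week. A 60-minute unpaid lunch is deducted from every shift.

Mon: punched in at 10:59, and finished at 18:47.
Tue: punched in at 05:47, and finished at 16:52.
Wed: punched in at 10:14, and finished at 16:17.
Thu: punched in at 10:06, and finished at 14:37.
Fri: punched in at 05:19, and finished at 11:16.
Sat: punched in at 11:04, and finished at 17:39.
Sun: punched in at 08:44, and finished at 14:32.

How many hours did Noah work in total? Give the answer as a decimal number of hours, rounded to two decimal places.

40.78 hours

Mon: 10:59–18:47 = 7 h 48 min; less 60 min break → 6 h 48 min
Tue: 05:47–16:52 = 11 h 5 min; less 60 min break → 10 h 5 min
Wed: 10:14–16:17 = 6 h 3 min; less 60 min break → 5 h 3 min
Thu: 10:06–14:37 = 4 h 31 min; less 60 min break → 3 h 31 min
Fri: 05:19–11:16 = 5 h 57 min; less 60 min break → 4 h 57 min
Sat: 11:04–17:39 = 6 h 35 min; less 60 min break → 5 h 35 min
Sun: 08:44–14:32 = 5 h 48 min; less 60 min break → 4 h 48 min
Total: 6 h 48 min + 10 h 5 min + 5 h 3 min + 3 h 31 min + 4 h 57 min + 5 h 35 min + 4 h 48 min = 40 h 47 min.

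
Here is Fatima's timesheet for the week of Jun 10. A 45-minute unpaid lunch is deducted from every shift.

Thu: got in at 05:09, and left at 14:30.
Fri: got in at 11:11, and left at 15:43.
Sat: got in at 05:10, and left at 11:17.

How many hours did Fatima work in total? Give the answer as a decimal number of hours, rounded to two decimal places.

17.75 hours

Thu: 05:09–14:30 = 9 h 21 min; less 45 min break → 8 h 36 min
Fri: 11:11–15:43 = 4 h 32 min; less 45 min break → 3 h 47 min
Sat: 05:10–11:17 = 6 h 7 min; less 45 min break → 5 h 22 min
Total: 8 h 36 min + 3 h 47 min + 5 h 22 min = 17 h 45 min.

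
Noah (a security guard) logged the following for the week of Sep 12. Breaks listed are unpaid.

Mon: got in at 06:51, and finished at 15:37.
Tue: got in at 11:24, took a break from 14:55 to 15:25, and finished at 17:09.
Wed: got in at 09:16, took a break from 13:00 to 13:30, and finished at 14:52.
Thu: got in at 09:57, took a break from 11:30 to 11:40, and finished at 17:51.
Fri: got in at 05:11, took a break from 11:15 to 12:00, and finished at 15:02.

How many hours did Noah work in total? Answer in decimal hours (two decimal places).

Mon: 06:51–15:37 = 8 h 46 min
Tue: 11:24–17:09 = 5 h 45 min; less 30 min break → 5 h 15 min
Wed: 09:16–14:52 = 5 h 36 min; less 30 min break → 5 h 6 min
Thu: 09:57–17:51 = 7 h 54 min; less 10 min break → 7 h 44 min
Fri: 05:11–15:02 = 9 h 51 min; less 45 min break → 9 h 6 min
Total: 8 h 46 min + 5 h 15 min + 5 h 6 min + 7 h 44 min + 9 h 6 min = 35 h 57 min.

35.95 hours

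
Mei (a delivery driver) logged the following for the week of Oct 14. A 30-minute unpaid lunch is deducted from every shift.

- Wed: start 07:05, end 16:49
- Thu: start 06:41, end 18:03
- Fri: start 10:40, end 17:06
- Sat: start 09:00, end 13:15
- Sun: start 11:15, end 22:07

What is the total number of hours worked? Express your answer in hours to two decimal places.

Wed: 07:05–16:49 = 9 h 44 min; less 30 min break → 9 h 14 min
Thu: 06:41–18:03 = 11 h 22 min; less 30 min break → 10 h 52 min
Fri: 10:40–17:06 = 6 h 26 min; less 30 min break → 5 h 56 min
Sat: 09:00–13:15 = 4 h 15 min; less 30 min break → 3 h 45 min
Sun: 11:15–22:07 = 10 h 52 min; less 30 min break → 10 h 22 min
Total: 9 h 14 min + 10 h 52 min + 5 h 56 min + 3 h 45 min + 10 h 22 min = 40 h 9 min.

40.15 hours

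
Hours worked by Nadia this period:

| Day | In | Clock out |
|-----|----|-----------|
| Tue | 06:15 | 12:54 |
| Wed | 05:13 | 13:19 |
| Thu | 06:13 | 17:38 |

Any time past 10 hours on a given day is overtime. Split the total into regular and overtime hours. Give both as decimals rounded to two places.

Tue: 06:15–12:54 = 6 h 39 min
Wed: 05:13–13:19 = 8 h 6 min
Thu: 06:13–17:38 = 11 h 25 min
Tue reg 6 h 39 min / OT 0 h 0 min; Wed reg 8 h 6 min / OT 0 h 0 min; Thu reg 10 h 0 min / OT 1 h 25 min.
Totals: regular 24 h 45 min, overtime 1 h 25 min.

Regular 24.75 hours, overtime 1.42 hours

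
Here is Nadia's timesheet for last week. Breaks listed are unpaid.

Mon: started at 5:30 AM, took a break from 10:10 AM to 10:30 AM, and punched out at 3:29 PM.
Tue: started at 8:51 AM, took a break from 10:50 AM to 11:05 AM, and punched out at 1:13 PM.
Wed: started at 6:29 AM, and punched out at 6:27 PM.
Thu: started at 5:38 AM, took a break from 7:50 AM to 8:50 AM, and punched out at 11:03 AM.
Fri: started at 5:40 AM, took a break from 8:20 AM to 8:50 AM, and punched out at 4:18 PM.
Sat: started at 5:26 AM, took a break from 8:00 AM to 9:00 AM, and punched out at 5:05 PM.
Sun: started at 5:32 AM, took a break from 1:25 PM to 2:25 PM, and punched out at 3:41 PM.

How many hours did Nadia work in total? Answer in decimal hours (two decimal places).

60.08 hours

Mon: 5:30 AM–3:29 PM = 9 h 59 min; less 20 min break → 9 h 39 min
Tue: 8:51 AM–1:13 PM = 4 h 22 min; less 15 min break → 4 h 7 min
Wed: 6:29 AM–6:27 PM = 11 h 58 min
Thu: 5:38 AM–11:03 AM = 5 h 25 min; less 60 min break → 4 h 25 min
Fri: 5:40 AM–4:18 PM = 10 h 38 min; less 30 min break → 10 h 8 min
Sat: 5:26 AM–5:05 PM = 11 h 39 min; less 60 min break → 10 h 39 min
Sun: 5:32 AM–3:41 PM = 10 h 9 min; less 60 min break → 9 h 9 min
Total: 9 h 39 min + 4 h 7 min + 11 h 58 min + 4 h 25 min + 10 h 8 min + 10 h 39 min + 9 h 9 min = 60 h 5 min.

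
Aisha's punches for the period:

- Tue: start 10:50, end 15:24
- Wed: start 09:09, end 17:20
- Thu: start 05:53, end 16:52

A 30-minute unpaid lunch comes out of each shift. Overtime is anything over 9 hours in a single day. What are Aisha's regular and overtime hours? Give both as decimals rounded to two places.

Regular 20.75 hours, overtime 1.48 hours

Tue: 10:50–15:24 = 4 h 34 min; less 30 min break → 4 h 4 min
Wed: 09:09–17:20 = 8 h 11 min; less 30 min break → 7 h 41 min
Thu: 05:53–16:52 = 10 h 59 min; less 30 min break → 10 h 29 min
Tue reg 4 h 4 min / OT 0 h 0 min; Wed reg 7 h 41 min / OT 0 h 0 min; Thu reg 9 h 0 min / OT 1 h 29 min.
Totals: regular 20 h 45 min, overtime 1 h 29 min.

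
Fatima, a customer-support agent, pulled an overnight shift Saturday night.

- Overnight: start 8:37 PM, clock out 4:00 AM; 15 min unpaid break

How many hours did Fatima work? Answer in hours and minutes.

Overnight: 8:37 PM → midnight = 3 h 23 min; midnight → 4:00 AM = 4 h 0 min; span 7 h 23 min; less 15 min break → 7 h 8 min

7 h 8 min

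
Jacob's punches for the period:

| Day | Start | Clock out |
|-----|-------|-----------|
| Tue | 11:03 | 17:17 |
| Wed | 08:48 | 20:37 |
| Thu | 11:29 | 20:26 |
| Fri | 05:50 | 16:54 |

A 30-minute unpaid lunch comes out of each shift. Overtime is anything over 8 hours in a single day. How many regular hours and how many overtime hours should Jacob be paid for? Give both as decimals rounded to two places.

Regular 29.73 hours, overtime 6.33 hours

Tue: 11:03–17:17 = 6 h 14 min; less 30 min break → 5 h 44 min
Wed: 08:48–20:37 = 11 h 49 min; less 30 min break → 11 h 19 min
Thu: 11:29–20:26 = 8 h 57 min; less 30 min break → 8 h 27 min
Fri: 05:50–16:54 = 11 h 4 min; less 30 min break → 10 h 34 min
Tue reg 5 h 44 min / OT 0 h 0 min; Wed reg 8 h 0 min / OT 3 h 19 min; Thu reg 8 h 0 min / OT 0 h 27 min; Fri reg 8 h 0 min / OT 2 h 34 min.
Totals: regular 29 h 44 min, overtime 6 h 20 min.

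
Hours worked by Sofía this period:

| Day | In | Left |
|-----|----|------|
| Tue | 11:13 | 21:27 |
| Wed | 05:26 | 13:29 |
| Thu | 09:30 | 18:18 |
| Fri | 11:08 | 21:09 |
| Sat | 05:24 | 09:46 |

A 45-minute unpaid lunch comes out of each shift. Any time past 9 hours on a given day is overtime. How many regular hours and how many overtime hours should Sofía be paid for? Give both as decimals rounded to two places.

Regular 36.97 hours, overtime 0.75 hours

Tue: 11:13–21:27 = 10 h 14 min; less 45 min break → 9 h 29 min
Wed: 05:26–13:29 = 8 h 3 min; less 45 min break → 7 h 18 min
Thu: 09:30–18:18 = 8 h 48 min; less 45 min break → 8 h 3 min
Fri: 11:08–21:09 = 10 h 1 min; less 45 min break → 9 h 16 min
Sat: 05:24–09:46 = 4 h 22 min; less 45 min break → 3 h 37 min
Tue reg 9 h 0 min / OT 0 h 29 min; Wed reg 7 h 18 min / OT 0 h 0 min; Thu reg 8 h 3 min / OT 0 h 0 min; Fri reg 9 h 0 min / OT 0 h 16 min; Sat reg 3 h 37 min / OT 0 h 0 min.
Totals: regular 36 h 58 min, overtime 0 h 45 min.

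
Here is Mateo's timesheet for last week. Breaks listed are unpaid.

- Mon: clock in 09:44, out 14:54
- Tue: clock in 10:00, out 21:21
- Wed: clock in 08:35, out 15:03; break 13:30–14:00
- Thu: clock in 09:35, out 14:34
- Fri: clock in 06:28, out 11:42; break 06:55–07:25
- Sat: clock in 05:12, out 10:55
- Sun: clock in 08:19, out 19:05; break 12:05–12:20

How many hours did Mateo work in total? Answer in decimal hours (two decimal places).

48.43 hours

Mon: 09:44–14:54 = 5 h 10 min
Tue: 10:00–21:21 = 11 h 21 min
Wed: 08:35–15:03 = 6 h 28 min; less 30 min break → 5 h 58 min
Thu: 09:35–14:34 = 4 h 59 min
Fri: 06:28–11:42 = 5 h 14 min; less 30 min break → 4 h 44 min
Sat: 05:12–10:55 = 5 h 43 min
Sun: 08:19–19:05 = 10 h 46 min; less 15 min break → 10 h 31 min
Total: 5 h 10 min + 11 h 21 min + 5 h 58 min + 4 h 59 min + 4 h 44 min + 5 h 43 min + 10 h 31 min = 48 h 26 min.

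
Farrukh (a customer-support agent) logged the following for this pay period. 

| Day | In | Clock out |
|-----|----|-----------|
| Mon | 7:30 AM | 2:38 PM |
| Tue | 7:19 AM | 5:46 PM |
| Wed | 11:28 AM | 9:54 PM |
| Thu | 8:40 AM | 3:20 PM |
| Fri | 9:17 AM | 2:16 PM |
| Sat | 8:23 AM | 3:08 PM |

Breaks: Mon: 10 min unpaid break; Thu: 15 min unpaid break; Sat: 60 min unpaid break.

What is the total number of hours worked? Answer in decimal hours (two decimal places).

Mon: 7:30 AM–2:38 PM = 7 h 8 min; less 10 min break → 6 h 58 min
Tue: 7:19 AM–5:46 PM = 10 h 27 min
Wed: 11:28 AM–9:54 PM = 10 h 26 min
Thu: 8:40 AM–3:20 PM = 6 h 40 min; less 15 min break → 6 h 25 min
Fri: 9:17 AM–2:16 PM = 4 h 59 min
Sat: 8:23 AM–3:08 PM = 6 h 45 min; less 60 min break → 5 h 45 min
Total: 6 h 58 min + 10 h 27 min + 10 h 26 min + 6 h 25 min + 4 h 59 min + 5 h 45 min = 45 h 0 min.

45.00 hours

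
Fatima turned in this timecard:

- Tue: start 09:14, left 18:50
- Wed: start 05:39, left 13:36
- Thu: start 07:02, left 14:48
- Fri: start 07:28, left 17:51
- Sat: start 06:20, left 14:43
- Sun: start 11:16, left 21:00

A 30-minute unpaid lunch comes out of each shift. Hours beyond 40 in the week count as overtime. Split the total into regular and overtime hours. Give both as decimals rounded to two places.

Tue: 09:14–18:50 = 9 h 36 min; less 30 min break → 9 h 6 min
Wed: 05:39–13:36 = 7 h 57 min; less 30 min break → 7 h 27 min
Thu: 07:02–14:48 = 7 h 46 min; less 30 min break → 7 h 16 min
Fri: 07:28–17:51 = 10 h 23 min; less 30 min break → 9 h 53 min
Sat: 06:20–14:43 = 8 h 23 min; less 30 min break → 7 h 53 min
Sun: 11:16–21:00 = 9 h 44 min; less 30 min break → 9 h 14 min
Total worked: 50 h 49 min = 50.82 h.
Threshold 40 h → overtime 10 h 49 min, regular 40 h 0 min.

Regular 40.00 hours, overtime 10.82 hours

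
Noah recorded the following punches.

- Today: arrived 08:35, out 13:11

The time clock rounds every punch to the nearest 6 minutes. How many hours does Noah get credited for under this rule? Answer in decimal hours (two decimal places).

4.60 hours

Today: in 08:35→08:36, out 13:11→13:12; 4 h 36 min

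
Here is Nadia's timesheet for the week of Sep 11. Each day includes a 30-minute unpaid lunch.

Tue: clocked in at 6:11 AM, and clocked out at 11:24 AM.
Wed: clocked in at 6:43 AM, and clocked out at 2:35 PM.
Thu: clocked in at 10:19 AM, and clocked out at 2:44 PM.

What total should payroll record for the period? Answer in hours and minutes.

Tue: 6:11 AM–11:24 AM = 5 h 13 min; less 30 min break → 4 h 43 min
Wed: 6:43 AM–2:35 PM = 7 h 52 min; less 30 min break → 7 h 22 min
Thu: 10:19 AM–2:44 PM = 4 h 25 min; less 30 min break → 3 h 55 min
Total: 4 h 43 min + 7 h 22 min + 3 h 55 min = 16 h 0 min.

16 h 0 min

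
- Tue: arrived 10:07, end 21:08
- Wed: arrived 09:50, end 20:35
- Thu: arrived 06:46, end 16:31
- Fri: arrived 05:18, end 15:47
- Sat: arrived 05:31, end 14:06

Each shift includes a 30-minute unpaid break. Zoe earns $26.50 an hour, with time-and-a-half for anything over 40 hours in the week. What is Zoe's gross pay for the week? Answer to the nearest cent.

$1381.31

Tue: 10:07–21:08 = 11 h 1 min; less 30 min break → 10 h 31 min
Wed: 09:50–20:35 = 10 h 45 min; less 30 min break → 10 h 15 min
Thu: 06:46–16:31 = 9 h 45 min; less 30 min break → 9 h 15 min
Fri: 05:18–15:47 = 10 h 29 min; less 30 min break → 9 h 59 min
Sat: 05:31–14:06 = 8 h 35 min; less 30 min break → 8 h 5 min
Total worked: 48 h 5 min = 2885 min.
Regular 40 h 0 min = 2400 min at $26.50/h; overtime 8 h 5 min = 485 min at $39.75/h.
Pay = (2400 × $26.50 + 485 × $39.75) ÷ 60 = $1381.31.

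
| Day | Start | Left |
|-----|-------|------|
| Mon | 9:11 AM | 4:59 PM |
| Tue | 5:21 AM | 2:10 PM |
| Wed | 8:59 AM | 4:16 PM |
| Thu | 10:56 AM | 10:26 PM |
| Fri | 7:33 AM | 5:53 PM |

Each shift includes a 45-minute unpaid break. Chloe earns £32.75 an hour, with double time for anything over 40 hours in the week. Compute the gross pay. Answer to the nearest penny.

£1439.91

Mon: 9:11 AM–4:59 PM = 7 h 48 min; less 45 min break → 7 h 3 min
Tue: 5:21 AM–2:10 PM = 8 h 49 min; less 45 min break → 8 h 4 min
Wed: 8:59 AM–4:16 PM = 7 h 17 min; less 45 min break → 6 h 32 min
Thu: 10:56 AM–10:26 PM = 11 h 30 min; less 45 min break → 10 h 45 min
Fri: 7:33 AM–5:53 PM = 10 h 20 min; less 45 min break → 9 h 35 min
Total worked: 41 h 59 min = 2519 min.
Regular 40 h 0 min = 2400 min at £32.75/h; overtime 1 h 59 min = 119 min at £65.50/h.
Pay = (2400 × £32.75 + 119 × £65.50) ÷ 60 = £1439.91.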